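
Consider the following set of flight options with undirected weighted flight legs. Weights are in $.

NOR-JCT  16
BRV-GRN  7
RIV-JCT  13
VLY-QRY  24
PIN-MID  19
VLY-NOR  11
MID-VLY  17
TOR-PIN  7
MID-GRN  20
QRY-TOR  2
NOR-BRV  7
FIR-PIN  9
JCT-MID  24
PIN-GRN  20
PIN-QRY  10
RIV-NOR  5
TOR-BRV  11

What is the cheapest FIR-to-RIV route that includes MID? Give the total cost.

Best FIR to MID: FIR → PIN → MID costing 28
Shortest MID→RIV: MID → VLY → NOR → RIV = 33
Total via MID: 28 + 33 = $61.

$61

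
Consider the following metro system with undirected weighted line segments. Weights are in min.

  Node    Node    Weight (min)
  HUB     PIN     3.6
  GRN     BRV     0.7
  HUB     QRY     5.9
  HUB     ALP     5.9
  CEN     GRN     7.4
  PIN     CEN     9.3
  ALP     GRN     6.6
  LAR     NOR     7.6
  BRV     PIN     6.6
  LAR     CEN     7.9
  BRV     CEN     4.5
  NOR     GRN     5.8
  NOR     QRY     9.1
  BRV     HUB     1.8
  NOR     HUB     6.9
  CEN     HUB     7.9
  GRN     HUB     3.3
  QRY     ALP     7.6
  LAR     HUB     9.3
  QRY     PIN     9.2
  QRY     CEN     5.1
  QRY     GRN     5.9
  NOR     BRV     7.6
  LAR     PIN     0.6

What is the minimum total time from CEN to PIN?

8.5 min

Compare a few routes:
CEN - BRV - HUB - PIN: 4.5+1.8+3.6 = 9.9
CEN - BRV - PIN: 4.5+6.6 = 11.1
CEN - LAR - PIN: 7.9+0.6 = 8.5
CEN - PIN: 9.3 = 9.3
The minimum is 8.5 min via CEN - LAR - PIN.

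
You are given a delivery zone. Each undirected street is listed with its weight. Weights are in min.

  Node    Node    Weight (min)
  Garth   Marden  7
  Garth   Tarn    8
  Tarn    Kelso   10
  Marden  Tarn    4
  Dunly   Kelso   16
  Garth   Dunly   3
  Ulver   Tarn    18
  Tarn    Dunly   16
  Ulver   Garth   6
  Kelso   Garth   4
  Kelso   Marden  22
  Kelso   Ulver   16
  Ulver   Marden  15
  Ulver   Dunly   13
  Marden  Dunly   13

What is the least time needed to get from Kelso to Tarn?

Compare a few routes:
Kelso–Garth–Dunly–Tarn: 4+3+16 = 23
Kelso–Garth–Marden–Tarn: 4+7+4 = 15
Kelso–Tarn: 10 = 10
Kelso–Garth–Tarn: 4+8 = 12
The minimum is 10 min via Kelso–Tarn.

10 min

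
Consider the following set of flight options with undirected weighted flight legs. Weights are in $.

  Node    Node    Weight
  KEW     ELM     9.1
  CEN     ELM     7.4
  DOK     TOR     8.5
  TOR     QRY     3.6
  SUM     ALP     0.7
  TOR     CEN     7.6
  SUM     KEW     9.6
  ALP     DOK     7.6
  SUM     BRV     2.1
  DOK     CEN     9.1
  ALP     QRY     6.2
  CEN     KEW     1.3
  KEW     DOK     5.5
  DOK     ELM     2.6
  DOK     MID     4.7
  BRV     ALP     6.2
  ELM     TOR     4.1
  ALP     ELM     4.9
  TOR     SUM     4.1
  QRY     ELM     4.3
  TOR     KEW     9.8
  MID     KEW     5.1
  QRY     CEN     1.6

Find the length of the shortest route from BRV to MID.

$15

Shortest distances from BRV:
BRV: 0
SUM: 2.1  (via BRV)
ALP: 2.8  (via SUM)
TOR: 6.2  (via SUM)
ELM: 7.7  (via ALP)
QRY: 9  (via ALP)
DOK: 10.3  (via ELM)
CEN: 10.6  (via QRY)
KEW: 11.7  (via SUM)
MID: 15  (via DOK)
Shortest route: BRV–SUM–ALP–ELM–DOK–MID = $15.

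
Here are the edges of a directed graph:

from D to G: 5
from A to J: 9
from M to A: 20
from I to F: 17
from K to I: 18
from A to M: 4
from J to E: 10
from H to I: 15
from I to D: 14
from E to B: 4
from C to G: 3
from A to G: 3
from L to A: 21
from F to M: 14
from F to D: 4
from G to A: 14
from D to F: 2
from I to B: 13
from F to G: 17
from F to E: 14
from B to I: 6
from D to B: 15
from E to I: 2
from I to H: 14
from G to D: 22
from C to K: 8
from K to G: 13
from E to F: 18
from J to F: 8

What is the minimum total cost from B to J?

48

Settle nodes by increasing distance from B:
B: 0
I: 6  (via B)
D: 20  (via I)
H: 20  (via I)
F: 22  (via D)
G: 25  (via D)
E: 36  (via F)
M: 36  (via F)
A: 39  (via G)
J: 48  (via A)
Shortest route: B → I → D → G → A → J = 48.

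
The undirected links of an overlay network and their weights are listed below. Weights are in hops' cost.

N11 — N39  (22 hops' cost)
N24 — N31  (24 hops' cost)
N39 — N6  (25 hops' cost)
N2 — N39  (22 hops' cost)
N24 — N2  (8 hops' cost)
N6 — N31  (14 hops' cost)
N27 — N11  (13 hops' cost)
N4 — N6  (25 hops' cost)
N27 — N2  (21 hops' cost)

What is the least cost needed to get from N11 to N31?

Running Dijkstra from N11:
N11: 0
N27: 13  (via N11)
N39: 22  (via N11)
N2: 34  (via N27)
N24: 42  (via N2)
N6: 47  (via N39)
N31: 61  (via N6)
Shortest route: N11–N39–N6–N31 = 61 hops' cost.

61 hops' cost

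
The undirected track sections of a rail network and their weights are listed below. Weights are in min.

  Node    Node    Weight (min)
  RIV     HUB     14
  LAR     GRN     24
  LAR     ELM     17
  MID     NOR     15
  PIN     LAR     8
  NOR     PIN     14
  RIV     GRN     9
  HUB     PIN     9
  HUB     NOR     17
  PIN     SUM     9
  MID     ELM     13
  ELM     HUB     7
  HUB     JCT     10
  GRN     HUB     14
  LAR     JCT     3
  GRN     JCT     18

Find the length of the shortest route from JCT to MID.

Running Dijkstra from JCT:
JCT: 0
LAR: 3  (via JCT)
HUB: 10  (via JCT)
PIN: 11  (via LAR)
ELM: 17  (via HUB)
GRN: 18  (via JCT)
SUM: 20  (via PIN)
RIV: 24  (via HUB)
NOR: 25  (via PIN)
MID: 30  (via ELM)
Shortest route: JCT → HUB → ELM → MID = 30 min.

30 min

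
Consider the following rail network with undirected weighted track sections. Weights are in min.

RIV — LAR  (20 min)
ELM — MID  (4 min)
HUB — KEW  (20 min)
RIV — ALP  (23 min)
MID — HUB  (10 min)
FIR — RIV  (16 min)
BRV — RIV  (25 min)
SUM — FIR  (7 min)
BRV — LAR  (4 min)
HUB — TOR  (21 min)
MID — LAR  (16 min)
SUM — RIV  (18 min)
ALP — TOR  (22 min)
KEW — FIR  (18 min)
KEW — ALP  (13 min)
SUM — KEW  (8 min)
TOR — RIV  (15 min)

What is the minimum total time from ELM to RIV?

Running Dijkstra from ELM:
ELM: 0
MID: 4  (via ELM)
HUB: 14  (via MID)
LAR: 20  (via MID)
BRV: 24  (via LAR)
KEW: 34  (via HUB)
TOR: 35  (via HUB)
RIV: 40  (via LAR)
Shortest route: ELM–MID–LAR–RIV = 40 min.

40 min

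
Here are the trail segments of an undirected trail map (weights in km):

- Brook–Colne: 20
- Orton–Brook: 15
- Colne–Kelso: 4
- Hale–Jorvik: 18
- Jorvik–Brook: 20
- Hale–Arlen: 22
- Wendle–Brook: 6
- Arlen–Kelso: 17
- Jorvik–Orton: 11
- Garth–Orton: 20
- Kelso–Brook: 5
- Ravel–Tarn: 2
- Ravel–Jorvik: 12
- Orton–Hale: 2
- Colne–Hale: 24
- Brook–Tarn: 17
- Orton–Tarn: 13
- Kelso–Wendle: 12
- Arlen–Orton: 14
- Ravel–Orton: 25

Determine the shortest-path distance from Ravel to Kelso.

Settle nodes by increasing distance from Ravel:
Ravel: 0
Tarn: 2  (via Ravel)
Jorvik: 12  (via Ravel)
Orton: 15  (via Tarn)
Hale: 17  (via Orton)
Brook: 19  (via Tarn)
Kelso: 24  (via Brook)
Shortest route: Ravel–Tarn–Brook–Kelso = 24 km.

24 km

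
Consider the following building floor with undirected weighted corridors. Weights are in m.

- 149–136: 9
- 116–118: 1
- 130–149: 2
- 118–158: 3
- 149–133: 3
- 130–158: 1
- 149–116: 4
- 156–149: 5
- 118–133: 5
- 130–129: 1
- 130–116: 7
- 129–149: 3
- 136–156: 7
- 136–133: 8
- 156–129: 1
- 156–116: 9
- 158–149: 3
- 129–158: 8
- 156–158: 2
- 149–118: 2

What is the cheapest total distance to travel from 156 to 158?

Settle nodes by increasing distance from 156:
156: 0
129: 1  (via 156)
130: 2  (via 129)
158: 2  (via 156)
Shortest route: 156 → 158 = 2 m.

2 m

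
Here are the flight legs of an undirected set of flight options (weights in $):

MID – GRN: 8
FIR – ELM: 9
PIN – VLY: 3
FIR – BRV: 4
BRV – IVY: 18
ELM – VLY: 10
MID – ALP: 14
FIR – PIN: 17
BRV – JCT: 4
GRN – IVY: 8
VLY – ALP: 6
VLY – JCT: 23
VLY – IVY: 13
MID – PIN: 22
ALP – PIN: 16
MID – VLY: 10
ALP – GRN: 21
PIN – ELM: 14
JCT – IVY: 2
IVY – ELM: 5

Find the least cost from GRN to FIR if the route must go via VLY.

$37

Shortest GRN→VLY: GRN–MID–VLY = 18
Best VLY to FIR: VLY–ELM–FIR costing 19
Total via VLY: 18 + 19 = $37.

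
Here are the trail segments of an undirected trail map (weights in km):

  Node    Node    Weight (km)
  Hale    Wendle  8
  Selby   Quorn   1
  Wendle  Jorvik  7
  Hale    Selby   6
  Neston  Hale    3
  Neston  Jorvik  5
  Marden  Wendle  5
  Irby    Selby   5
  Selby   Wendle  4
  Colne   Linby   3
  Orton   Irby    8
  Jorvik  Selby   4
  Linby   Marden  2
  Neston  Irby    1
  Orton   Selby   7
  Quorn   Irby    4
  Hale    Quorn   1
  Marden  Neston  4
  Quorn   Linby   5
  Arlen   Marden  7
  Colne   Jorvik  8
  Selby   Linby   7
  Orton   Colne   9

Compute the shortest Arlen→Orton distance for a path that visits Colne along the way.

Shortest Arlen→Colne: Arlen → Marden → Linby → Colne = 12
Shortest Colne→Orton: Colne → Orton = 9
Total via Colne: 12 + 9 = 21 km.

21 km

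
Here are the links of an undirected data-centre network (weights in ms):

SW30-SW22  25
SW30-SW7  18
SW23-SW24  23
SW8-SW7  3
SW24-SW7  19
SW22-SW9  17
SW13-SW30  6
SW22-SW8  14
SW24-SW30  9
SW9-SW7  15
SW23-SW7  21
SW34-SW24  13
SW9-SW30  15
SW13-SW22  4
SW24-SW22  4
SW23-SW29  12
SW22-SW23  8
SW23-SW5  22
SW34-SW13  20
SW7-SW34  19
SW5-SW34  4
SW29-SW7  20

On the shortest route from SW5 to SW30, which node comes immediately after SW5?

Candidate routes:
SW5–SW23–SW22–SW13–SW30: 22+8+4+6 = 40
SW5–SW34–SW24–SW22–SW13–SW30: 4+13+4+4+6 = 31
SW5–SW34–SW24–SW30: 4+13+9 = 26
SW5–SW34–SW13–SW30: 4+20+6 = 30
The minimum is 26 ms via SW5–SW34–SW24–SW30.
So from SW5 the first move is to SW34.

SW34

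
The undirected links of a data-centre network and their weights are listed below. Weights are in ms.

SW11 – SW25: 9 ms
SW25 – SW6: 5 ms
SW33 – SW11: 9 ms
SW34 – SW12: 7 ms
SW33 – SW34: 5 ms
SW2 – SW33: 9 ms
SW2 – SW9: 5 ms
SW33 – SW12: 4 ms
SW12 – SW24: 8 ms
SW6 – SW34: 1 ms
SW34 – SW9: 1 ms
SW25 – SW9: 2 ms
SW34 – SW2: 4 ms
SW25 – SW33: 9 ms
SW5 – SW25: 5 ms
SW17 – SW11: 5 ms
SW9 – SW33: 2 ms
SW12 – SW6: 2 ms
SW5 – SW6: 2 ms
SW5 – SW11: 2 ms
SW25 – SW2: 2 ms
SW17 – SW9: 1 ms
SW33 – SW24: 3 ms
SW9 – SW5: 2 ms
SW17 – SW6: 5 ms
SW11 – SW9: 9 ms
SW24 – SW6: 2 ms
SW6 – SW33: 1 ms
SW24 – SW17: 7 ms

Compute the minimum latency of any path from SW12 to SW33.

3 ms

Enumerating some paths:
SW12–SW6–SW34–SW9–SW33: 2+1+1+2 = 6
SW12–SW33: 4 = 4
SW12–SW6–SW33: 2+1 = 3
The minimum is 3 ms via SW12–SW6–SW33.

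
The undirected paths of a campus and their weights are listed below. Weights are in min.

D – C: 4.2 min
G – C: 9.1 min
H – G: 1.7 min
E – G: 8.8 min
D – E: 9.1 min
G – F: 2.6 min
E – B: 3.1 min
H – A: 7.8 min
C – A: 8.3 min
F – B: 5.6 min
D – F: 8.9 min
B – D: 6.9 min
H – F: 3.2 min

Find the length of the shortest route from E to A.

18.3 min

Running Dijkstra from E:
E: 0
B: 3.1  (via E)
F: 8.7  (via B)
G: 8.8  (via E)
D: 9.1  (via E)
H: 10.5  (via G)
C: 13.3  (via D)
A: 18.3  (via H)
Shortest route: E → G → H → A = 18.3 min.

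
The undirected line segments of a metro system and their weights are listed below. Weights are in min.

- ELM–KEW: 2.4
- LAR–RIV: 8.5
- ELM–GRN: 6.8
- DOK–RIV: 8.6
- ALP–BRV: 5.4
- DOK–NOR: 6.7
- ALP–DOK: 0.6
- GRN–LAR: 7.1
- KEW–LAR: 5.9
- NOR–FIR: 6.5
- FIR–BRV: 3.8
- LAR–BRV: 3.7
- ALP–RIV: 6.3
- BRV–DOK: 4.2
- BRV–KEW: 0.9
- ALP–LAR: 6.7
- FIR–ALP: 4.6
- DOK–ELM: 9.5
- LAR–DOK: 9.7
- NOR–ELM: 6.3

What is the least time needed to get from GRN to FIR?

13.9 min

Running Dijkstra from GRN:
GRN: 0
ELM: 6.8  (via GRN)
LAR: 7.1  (via GRN)
KEW: 9.2  (via ELM)
BRV: 10.1  (via KEW)
NOR: 13.1  (via ELM)
ALP: 13.8  (via LAR)
FIR: 13.9  (via BRV)
Shortest route: GRN–ELM–KEW–BRV–FIR = 13.9 min.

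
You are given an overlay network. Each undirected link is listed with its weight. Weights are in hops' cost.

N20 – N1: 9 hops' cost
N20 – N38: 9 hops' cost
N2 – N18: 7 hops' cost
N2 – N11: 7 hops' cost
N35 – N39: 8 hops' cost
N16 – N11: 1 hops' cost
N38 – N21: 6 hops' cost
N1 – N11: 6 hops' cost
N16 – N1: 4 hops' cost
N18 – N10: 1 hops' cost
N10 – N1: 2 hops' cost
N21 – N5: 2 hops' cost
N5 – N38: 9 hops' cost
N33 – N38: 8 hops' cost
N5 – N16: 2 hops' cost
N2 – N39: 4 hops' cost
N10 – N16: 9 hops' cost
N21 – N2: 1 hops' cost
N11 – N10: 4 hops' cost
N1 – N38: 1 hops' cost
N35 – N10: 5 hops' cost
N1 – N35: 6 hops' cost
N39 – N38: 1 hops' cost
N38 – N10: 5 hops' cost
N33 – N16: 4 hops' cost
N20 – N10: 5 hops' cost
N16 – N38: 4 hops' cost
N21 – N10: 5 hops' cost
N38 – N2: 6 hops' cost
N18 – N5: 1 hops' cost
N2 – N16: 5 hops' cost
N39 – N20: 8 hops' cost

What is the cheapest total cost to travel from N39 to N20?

Shortest distances from N39:
N39: 0
N38: 1  (via N39)
N1: 2  (via N38)
N2: 4  (via N39)
N10: 4  (via N1)
N18: 5  (via N10)
N16: 5  (via N38)
N21: 5  (via N2)
N11: 6  (via N16)
N5: 6  (via N18)
N20: 8  (via N39)
Shortest route: N39 → N20 = 8 hops' cost.

8 hops' cost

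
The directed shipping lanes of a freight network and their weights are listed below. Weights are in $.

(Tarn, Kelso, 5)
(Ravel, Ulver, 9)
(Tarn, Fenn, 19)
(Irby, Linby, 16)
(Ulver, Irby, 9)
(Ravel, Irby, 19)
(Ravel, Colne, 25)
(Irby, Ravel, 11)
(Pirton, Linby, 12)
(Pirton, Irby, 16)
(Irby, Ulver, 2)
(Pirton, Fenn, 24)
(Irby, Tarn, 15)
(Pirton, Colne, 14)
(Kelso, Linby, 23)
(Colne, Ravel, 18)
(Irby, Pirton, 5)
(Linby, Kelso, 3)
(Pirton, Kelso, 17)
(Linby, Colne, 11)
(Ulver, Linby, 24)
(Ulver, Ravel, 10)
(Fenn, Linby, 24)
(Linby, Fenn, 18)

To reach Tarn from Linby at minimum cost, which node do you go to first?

Compare a few routes:
Linby → Colne → Ravel → Ulver → Irby → Tarn: 11+18+9+9+15 = 62
Linby → Colne → Ravel → Irby → Tarn: 11+18+19+15 = 63
The minimum is $62 via Linby → Colne → Ravel → Ulver → Irby → Tarn.
So from Linby the first move is to Colne.

Colne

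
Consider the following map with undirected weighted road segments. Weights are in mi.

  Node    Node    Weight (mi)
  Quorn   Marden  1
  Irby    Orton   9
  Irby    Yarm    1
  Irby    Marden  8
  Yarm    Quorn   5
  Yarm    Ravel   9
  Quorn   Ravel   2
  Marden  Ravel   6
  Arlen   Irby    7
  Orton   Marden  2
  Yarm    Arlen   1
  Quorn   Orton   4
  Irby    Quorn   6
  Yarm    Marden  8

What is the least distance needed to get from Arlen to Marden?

7 mi

Shortest distances from Arlen:
Arlen: 0
Yarm: 1  (via Arlen)
Irby: 2  (via Yarm)
Quorn: 6  (via Yarm)
Marden: 7  (via Quorn)
Shortest route: Arlen → Yarm → Quorn → Marden = 7 mi.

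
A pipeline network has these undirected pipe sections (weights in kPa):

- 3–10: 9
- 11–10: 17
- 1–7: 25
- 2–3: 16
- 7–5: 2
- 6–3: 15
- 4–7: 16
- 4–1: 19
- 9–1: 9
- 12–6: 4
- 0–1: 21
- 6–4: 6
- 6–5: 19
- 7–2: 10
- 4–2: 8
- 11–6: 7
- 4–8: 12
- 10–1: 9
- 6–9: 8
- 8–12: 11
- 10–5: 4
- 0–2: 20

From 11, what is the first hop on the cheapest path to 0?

6

Candidate routes:
11 - 6 - 4 - 2 - 0: 7+6+8+20 = 41
11 - 6 - 9 - 1 - 0: 7+8+9+21 = 45
Cheapest is 11 - 6 - 4 - 2 - 0 at 41 kPa.
So from 11 the first move is to 6.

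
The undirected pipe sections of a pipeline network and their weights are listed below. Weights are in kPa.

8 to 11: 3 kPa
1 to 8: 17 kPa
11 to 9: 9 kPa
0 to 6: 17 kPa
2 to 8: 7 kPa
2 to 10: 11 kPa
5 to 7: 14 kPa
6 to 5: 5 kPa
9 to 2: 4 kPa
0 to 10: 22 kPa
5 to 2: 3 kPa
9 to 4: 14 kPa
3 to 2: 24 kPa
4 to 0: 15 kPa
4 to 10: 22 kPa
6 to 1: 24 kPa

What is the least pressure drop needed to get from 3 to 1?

Settle nodes by increasing distance from 3:
3: 0
2: 24  (via 3)
5: 27  (via 2)
9: 28  (via 2)
8: 31  (via 2)
6: 32  (via 5)
11: 34  (via 8)
10: 35  (via 2)
7: 41  (via 5)
4: 42  (via 9)
1: 48  (via 8)
Shortest route: 3–2–8–1 = 48 kPa.

48 kPa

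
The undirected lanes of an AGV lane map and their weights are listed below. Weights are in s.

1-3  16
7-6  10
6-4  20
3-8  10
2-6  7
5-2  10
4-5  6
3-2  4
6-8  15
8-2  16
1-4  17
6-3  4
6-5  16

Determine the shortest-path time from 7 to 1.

Shortest distances from 7:
7: 0
6: 10  (via 7)
3: 14  (via 6)
2: 17  (via 6)
8: 24  (via 3)
5: 26  (via 6)
1: 30  (via 3)
Shortest route: 7–6–3–1 = 30 s.

30 s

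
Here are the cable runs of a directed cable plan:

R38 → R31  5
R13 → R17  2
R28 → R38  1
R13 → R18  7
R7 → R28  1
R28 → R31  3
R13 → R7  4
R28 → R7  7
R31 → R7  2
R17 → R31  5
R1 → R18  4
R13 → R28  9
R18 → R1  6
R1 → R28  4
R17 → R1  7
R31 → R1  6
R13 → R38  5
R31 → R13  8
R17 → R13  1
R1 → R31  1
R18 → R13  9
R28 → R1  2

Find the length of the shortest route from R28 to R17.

Candidate routes:
R28 - R31 - R13 - R17: 3+8+2 = 13
R28 - R1 - R18 - R13 - R17: 2+4+9+2 = 17
R28 - R38 - R31 - R13 - R17: 1+5+8+2 = 16
R28 - R31 - R1 - R18 - R13 - R17: 3+6+4+9+2 = 24
The minimum is 13 via R28 - R31 - R13 - R17.

13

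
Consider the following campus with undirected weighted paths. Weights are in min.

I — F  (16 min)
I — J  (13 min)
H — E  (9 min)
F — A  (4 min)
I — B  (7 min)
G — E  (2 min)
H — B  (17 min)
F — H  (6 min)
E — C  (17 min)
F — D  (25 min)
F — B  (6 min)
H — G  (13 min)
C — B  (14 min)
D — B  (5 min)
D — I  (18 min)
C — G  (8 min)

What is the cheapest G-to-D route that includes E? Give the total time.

28 min

Best G to E: G → E costing 2
Best E to D: E → H → F → B → D costing 26
Total via E: 2 + 26 = 28 min.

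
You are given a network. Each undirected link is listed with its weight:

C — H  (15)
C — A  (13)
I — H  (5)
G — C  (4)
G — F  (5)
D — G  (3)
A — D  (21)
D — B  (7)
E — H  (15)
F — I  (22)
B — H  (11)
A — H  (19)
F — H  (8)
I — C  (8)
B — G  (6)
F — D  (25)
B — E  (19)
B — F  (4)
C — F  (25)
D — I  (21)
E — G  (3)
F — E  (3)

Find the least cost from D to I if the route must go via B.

23

Best D to B: D → B costing 7
Shortest B→I: B → H → I = 16
Total via B: 7 + 16 = 23.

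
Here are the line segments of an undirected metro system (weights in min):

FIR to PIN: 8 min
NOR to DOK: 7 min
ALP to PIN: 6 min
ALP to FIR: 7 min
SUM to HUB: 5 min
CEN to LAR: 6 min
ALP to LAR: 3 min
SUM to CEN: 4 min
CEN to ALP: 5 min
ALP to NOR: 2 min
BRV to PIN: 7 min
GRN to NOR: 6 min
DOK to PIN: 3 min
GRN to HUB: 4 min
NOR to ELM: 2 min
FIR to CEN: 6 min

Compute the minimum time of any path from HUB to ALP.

12 min

Running Dijkstra from HUB:
HUB: 0
GRN: 4  (via HUB)
SUM: 5  (via HUB)
CEN: 9  (via SUM)
NOR: 10  (via GRN)
ALP: 12  (via NOR)
Shortest route: HUB → GRN → NOR → ALP = 12 min.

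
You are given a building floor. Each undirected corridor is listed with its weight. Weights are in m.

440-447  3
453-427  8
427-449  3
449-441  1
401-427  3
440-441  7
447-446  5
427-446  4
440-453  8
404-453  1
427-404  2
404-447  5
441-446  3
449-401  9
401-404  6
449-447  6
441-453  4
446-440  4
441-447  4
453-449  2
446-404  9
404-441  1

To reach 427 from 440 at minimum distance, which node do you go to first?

446

Compare a few routes:
440 → 446 → 427: 4+4 = 8
440 → 447 → 404 → 427: 3+5+2 = 10
440 → 447 → 441 → 404 → 427: 3+4+1+2 = 10
440 → 446 → 441 → 404 → 427: 4+3+1+2 = 10
Cheapest is 440 → 446 → 427 at 8 m.
So from 440 the first move is to 446.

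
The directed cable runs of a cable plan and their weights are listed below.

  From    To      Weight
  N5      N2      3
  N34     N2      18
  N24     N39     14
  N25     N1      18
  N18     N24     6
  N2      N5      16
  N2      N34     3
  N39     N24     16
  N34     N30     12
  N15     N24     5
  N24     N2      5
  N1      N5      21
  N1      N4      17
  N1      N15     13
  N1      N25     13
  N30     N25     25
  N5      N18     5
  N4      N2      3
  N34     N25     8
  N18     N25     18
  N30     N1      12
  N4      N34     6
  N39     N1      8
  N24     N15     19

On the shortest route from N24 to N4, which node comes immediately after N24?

N39

Enumerating some paths:
N24–N39–N1–N4: 14+8+17 = 39
N24–N2–N34–N30–N1–N4: 5+3+12+12+17 = 49
N24–N2–N34–N25–N1–N4: 5+3+8+18+17 = 51
Cheapest is N24–N39–N1–N4 at 39.
So from N24 the first move is to N39.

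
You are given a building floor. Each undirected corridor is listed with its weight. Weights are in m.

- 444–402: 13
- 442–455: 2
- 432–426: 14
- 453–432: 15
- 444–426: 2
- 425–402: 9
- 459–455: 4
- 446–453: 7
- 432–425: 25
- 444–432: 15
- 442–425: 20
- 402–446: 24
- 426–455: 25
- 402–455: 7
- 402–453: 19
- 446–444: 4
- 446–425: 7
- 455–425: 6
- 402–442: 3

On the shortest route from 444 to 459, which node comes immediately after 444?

446

Enumerating some paths:
444 - 446 - 425 - 455 - 459: 4+7+6+4 = 21
444 - 402 - 442 - 455 - 459: 13+3+2+4 = 22
444 - 402 - 455 - 459: 13+7+4 = 24
The minimum is 21 m via 444 - 446 - 425 - 455 - 459.
So from 444 the first move is to 446.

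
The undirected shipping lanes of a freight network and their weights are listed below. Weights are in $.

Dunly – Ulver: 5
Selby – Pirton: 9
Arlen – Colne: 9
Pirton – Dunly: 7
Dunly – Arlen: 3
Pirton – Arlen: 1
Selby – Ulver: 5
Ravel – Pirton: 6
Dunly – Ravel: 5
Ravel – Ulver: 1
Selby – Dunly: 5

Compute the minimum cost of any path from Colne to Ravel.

Enumerating some paths:
Colne - Arlen - Dunly - Ravel: 9+3+5 = 17
Colne - Arlen - Pirton - Ravel: 9+1+6 = 16
Cheapest is Colne - Arlen - Pirton - Ravel at $16.

$16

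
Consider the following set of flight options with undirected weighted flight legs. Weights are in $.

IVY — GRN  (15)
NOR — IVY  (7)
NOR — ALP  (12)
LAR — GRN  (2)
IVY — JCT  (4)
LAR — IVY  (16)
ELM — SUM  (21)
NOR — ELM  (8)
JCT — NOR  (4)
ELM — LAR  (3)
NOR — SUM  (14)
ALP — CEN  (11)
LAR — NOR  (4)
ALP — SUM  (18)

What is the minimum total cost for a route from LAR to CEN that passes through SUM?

Best LAR to SUM: LAR → NOR → SUM costing 18
Best SUM to CEN: SUM → ALP → CEN costing 29
Total via SUM: 18 + 29 = $47.

$47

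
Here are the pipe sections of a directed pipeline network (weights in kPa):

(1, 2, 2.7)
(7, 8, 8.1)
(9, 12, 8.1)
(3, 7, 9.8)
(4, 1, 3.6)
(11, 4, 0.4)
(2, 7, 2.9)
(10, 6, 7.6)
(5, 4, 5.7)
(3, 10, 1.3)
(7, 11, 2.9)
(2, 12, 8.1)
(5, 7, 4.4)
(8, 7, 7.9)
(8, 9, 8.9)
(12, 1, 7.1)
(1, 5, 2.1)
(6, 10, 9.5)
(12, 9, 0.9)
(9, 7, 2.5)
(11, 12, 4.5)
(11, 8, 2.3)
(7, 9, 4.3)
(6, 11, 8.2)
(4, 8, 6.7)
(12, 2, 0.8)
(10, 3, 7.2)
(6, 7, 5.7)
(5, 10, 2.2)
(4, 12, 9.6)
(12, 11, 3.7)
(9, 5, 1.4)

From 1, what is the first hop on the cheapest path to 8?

2

Enumerating some paths:
1 - 2 - 7 - 11 - 8: 2.7+2.9+2.9+2.3 = 10.8
1 - 5 - 7 - 11 - 8: 2.1+4.4+2.9+2.3 = 11.7
1 - 2 - 7 - 8: 2.7+2.9+8.1 = 13.7
1 - 5 - 4 - 8: 2.1+5.7+6.7 = 14.5
The minimum is 10.8 kPa via 1 - 2 - 7 - 11 - 8.
So from 1 the first move is to 2.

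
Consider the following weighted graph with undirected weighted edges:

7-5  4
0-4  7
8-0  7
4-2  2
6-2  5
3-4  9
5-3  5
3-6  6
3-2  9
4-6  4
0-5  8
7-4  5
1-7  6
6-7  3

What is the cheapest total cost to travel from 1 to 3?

15

Running Dijkstra from 1:
1: 0
7: 6  (via 1)
6: 9  (via 7)
5: 10  (via 7)
4: 11  (via 7)
2: 13  (via 4)
3: 15  (via 6)
Shortest route: 1–7–6–3 = 15.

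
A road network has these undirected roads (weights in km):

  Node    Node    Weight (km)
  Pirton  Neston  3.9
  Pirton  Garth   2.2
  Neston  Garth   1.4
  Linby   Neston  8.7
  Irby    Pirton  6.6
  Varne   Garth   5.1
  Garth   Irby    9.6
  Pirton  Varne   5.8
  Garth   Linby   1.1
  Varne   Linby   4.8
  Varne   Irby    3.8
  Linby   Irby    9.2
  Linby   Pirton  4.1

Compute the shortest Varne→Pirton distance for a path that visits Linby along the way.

8.1 km

Best Varne to Linby: Varne–Linby costing 4.8
Best Linby to Pirton: Linby–Garth–Pirton costing 3.3
Total via Linby: 4.8 + 3.3 = 8.1 km.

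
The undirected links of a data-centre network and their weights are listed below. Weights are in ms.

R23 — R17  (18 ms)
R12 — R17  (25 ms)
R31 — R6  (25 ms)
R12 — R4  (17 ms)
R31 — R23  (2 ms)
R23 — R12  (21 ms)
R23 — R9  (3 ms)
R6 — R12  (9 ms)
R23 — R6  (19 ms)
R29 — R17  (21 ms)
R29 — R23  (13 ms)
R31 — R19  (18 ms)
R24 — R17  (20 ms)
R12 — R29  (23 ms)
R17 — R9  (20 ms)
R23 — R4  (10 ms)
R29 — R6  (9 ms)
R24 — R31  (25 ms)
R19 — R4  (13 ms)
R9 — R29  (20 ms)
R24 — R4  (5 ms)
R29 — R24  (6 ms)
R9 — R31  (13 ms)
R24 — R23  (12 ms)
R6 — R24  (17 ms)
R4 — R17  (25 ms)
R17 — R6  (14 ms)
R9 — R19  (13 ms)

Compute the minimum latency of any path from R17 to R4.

Compare a few routes:
R17 → R23 → R4: 18+10 = 28
R17 → R4: 25 = 25
The minimum is 25 ms via R17 → R4.

25 ms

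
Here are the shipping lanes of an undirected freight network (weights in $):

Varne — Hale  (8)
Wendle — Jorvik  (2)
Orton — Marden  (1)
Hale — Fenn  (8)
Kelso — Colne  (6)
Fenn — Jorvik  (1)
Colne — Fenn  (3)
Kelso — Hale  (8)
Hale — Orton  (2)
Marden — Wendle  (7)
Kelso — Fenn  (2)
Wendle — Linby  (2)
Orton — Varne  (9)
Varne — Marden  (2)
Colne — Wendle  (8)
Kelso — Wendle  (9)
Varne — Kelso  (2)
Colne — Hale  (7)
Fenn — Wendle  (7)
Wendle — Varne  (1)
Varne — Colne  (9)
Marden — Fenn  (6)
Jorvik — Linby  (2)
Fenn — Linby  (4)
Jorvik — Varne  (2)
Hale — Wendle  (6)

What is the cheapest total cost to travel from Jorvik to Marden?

Running Dijkstra from Jorvik:
Jorvik: 0
Fenn: 1  (via Jorvik)
Wendle: 2  (via Jorvik)
Linby: 2  (via Jorvik)
Varne: 2  (via Jorvik)
Kelso: 3  (via Fenn)
Colne: 4  (via Fenn)
Marden: 4  (via Varne)
Shortest route: Jorvik → Varne → Marden = $4.

$4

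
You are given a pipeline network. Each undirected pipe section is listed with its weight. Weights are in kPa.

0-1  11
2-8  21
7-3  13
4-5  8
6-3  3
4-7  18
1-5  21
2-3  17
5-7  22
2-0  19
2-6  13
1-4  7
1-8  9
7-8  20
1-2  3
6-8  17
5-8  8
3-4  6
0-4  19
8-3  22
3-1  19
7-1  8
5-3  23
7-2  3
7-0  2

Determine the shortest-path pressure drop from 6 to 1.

16 kPa

Running Dijkstra from 6:
6: 0
3: 3  (via 6)
4: 9  (via 3)
2: 13  (via 6)
1: 16  (via 4)
Shortest route: 6 → 3 → 4 → 1 = 16 kPa.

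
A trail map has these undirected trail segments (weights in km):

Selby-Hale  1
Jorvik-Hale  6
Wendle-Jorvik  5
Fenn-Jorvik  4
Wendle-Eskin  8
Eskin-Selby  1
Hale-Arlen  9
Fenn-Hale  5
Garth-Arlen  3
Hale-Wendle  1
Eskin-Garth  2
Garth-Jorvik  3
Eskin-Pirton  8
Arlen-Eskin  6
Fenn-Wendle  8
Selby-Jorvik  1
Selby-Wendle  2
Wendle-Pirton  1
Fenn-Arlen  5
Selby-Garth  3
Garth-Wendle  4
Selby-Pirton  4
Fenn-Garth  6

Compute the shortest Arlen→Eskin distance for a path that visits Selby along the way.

7 km

Best Arlen to Selby: Arlen → Garth → Selby costing 6
Best Selby to Eskin: Selby → Eskin costing 1
Total via Selby: 6 + 1 = 7 km.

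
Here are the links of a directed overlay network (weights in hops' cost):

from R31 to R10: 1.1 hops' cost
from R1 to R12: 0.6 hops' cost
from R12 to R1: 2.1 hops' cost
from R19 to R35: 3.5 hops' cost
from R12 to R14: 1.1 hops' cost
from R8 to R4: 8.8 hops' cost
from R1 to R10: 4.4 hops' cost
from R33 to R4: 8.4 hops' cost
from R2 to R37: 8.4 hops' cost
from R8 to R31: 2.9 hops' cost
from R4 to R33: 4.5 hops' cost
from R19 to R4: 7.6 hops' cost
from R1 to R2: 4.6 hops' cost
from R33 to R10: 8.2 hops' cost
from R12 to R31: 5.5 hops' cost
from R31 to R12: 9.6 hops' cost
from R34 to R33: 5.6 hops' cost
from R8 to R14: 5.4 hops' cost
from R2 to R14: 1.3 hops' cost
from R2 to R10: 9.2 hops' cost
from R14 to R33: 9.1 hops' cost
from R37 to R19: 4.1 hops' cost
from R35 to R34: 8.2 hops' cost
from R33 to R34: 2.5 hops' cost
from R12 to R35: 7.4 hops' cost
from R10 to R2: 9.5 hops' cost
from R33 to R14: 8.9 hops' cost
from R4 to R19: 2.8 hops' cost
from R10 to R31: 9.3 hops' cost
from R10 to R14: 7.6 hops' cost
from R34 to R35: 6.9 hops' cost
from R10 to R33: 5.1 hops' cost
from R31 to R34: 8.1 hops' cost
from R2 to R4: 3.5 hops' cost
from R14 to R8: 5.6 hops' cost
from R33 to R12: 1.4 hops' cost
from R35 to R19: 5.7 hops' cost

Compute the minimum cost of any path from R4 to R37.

21 hops' cost

Candidate routes:
R4 - R33 - R12 - R1 - R10 - R2 - R37: 4.5+1.4+2.1+4.4+9.5+8.4 = 30.3
R4 - R33 - R12 - R1 - R2 - R37: 4.5+1.4+2.1+4.6+8.4 = 21
The minimum is 21 hops' cost via R4 - R33 - R12 - R1 - R2 - R37.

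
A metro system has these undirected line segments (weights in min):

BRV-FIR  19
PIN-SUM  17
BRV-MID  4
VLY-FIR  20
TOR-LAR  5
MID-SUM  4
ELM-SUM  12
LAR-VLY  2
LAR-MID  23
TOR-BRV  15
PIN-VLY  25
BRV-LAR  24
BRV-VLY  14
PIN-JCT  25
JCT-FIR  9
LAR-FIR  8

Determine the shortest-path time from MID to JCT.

32 min

Settle nodes by increasing distance from MID:
MID: 0
BRV: 4  (via MID)
SUM: 4  (via MID)
ELM: 16  (via SUM)
VLY: 18  (via BRV)
TOR: 19  (via BRV)
LAR: 20  (via VLY)
PIN: 21  (via SUM)
FIR: 23  (via BRV)
JCT: 32  (via FIR)
Shortest route: MID → BRV → FIR → JCT = 32 min.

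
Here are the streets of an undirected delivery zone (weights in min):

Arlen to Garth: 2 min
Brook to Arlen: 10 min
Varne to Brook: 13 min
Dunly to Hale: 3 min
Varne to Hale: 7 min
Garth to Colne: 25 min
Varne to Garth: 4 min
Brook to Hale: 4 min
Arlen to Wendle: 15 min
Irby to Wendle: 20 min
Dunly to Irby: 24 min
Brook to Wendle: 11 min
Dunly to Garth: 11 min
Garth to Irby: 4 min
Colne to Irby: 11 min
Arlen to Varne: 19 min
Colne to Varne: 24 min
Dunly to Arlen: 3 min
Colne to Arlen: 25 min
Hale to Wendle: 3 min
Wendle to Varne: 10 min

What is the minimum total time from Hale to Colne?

Running Dijkstra from Hale:
Hale: 0
Wendle: 3  (via Hale)
Dunly: 3  (via Hale)
Brook: 4  (via Hale)
Arlen: 6  (via Dunly)
Varne: 7  (via Hale)
Garth: 8  (via Arlen)
Irby: 12  (via Garth)
Colne: 23  (via Irby)
Shortest route: Hale → Dunly → Arlen → Garth → Irby → Colne = 23 min.

23 min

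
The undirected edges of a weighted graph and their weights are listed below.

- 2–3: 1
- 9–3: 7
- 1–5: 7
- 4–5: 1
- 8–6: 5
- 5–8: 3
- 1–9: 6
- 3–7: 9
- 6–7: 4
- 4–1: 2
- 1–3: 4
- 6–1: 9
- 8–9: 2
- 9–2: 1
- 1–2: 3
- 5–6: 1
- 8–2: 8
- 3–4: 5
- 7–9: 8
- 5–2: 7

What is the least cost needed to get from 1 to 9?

Enumerating some paths:
1 → 9: 6 = 6
1 → 2 → 9: 3+1 = 4
1 → 3 → 2 → 9: 4+1+1 = 6
The minimum is 4 via 1 → 2 → 9.

4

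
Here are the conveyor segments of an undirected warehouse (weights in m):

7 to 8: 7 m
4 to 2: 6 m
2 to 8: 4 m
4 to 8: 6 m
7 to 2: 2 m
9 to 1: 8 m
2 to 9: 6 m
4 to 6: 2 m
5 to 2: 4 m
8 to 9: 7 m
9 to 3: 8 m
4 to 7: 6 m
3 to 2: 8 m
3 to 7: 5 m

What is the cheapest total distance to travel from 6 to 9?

14 m

Compare a few routes:
6 → 4 → 2 → 9: 2+6+6 = 14
6 → 4 → 8 → 9: 2+6+7 = 15
Cheapest is 6 → 4 → 2 → 9 at 14 m.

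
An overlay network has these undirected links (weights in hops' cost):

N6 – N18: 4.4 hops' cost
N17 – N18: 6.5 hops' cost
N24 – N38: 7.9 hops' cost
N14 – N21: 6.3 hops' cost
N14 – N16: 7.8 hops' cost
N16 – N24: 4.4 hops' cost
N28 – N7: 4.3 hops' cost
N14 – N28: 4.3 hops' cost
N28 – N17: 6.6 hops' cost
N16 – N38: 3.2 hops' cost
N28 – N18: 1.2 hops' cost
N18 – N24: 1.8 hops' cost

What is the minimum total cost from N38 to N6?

13.8 hops' cost

Shortest distances from N38:
N38: 0
N16: 3.2  (via N38)
N24: 7.6  (via N16)
N18: 9.4  (via N24)
N28: 10.6  (via N18)
N14: 11  (via N16)
N6: 13.8  (via N18)
Shortest route: N38–N16–N24–N18–N6 = 13.8 hops' cost.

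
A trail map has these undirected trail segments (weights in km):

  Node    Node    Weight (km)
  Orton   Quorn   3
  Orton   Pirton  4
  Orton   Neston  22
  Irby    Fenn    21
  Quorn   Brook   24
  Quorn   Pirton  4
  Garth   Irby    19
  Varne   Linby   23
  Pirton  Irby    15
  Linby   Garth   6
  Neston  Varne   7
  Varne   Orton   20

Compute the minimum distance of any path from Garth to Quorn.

Enumerating some paths:
Garth - Irby - Pirton - Orton - Quorn: 19+15+4+3 = 41
Garth - Irby - Pirton - Quorn: 19+15+4 = 38
Cheapest is Garth - Irby - Pirton - Quorn at 38 km.

38 km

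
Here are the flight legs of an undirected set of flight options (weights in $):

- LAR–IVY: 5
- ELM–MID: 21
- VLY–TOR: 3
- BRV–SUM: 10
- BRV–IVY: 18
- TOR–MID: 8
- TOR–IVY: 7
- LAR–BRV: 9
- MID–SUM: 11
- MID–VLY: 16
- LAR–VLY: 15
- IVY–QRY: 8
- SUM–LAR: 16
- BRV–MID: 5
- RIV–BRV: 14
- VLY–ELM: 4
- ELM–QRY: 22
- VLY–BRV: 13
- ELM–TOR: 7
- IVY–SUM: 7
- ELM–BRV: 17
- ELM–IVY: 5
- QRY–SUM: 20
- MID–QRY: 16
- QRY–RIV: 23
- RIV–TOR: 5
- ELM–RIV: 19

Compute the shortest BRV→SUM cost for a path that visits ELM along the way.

Best BRV to ELM: BRV–ELM costing 17
Best ELM to SUM: ELM–IVY–SUM costing 12
Total via ELM: 17 + 12 = $29.

$29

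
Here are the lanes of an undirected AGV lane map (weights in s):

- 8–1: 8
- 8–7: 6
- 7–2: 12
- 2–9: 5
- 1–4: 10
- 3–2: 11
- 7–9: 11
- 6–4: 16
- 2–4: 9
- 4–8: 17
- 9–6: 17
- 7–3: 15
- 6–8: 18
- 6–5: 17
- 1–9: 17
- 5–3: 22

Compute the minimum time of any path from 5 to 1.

Settle nodes by increasing distance from 5:
5: 0
6: 17  (via 5)
3: 22  (via 5)
2: 33  (via 3)
4: 33  (via 6)
9: 34  (via 6)
8: 35  (via 6)
7: 37  (via 3)
1: 43  (via 4)
Shortest route: 5–6–4–1 = 43 s.

43 s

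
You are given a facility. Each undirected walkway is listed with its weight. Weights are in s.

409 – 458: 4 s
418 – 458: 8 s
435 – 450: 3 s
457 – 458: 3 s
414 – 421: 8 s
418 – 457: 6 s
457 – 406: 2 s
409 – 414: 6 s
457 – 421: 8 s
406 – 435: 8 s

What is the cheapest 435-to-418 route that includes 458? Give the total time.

21 s

Best 435 to 458: 435–406–457–458 costing 13
Shortest 458→418: 458–418 = 8
Total via 458: 13 + 8 = 21 s.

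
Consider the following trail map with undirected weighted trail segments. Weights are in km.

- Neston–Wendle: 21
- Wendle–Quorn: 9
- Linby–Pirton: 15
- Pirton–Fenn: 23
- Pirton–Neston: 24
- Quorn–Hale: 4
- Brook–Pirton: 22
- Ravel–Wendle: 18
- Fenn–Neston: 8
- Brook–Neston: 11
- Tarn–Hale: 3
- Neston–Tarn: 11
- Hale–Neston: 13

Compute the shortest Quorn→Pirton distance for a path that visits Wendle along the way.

Best Quorn to Wendle: Quorn–Wendle costing 9
Best Wendle to Pirton: Wendle–Neston–Pirton costing 45
Total via Wendle: 9 + 45 = 54 km.

54 km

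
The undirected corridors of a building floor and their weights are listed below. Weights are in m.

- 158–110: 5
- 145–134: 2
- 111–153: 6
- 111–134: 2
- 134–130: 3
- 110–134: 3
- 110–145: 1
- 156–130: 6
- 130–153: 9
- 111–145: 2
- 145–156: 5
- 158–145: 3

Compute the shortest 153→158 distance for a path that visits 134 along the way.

Best 153 to 134: 153–111–134 costing 8
Shortest 134→158: 134–145–158 = 5
Total via 134: 8 + 5 = 13 m.

13 m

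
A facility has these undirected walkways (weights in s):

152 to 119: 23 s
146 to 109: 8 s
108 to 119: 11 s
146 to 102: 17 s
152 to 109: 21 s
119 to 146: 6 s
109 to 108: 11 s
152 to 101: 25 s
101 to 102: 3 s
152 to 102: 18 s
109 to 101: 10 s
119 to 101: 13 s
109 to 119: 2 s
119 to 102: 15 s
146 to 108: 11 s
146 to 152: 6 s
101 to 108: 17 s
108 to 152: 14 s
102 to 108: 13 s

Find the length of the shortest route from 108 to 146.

Settle nodes by increasing distance from 108:
108: 0
146: 11  (via 108)
Shortest route: 108 → 146 = 11 s.

11 s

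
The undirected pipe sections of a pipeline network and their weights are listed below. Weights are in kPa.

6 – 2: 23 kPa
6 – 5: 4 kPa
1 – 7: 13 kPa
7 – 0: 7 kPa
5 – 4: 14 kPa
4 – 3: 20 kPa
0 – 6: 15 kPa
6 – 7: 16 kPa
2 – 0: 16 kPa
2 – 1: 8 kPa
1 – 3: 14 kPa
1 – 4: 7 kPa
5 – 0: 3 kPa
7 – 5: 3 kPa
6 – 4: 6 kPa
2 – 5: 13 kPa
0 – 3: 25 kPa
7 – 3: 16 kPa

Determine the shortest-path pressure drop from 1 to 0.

19 kPa

Running Dijkstra from 1:
1: 0
4: 7  (via 1)
2: 8  (via 1)
6: 13  (via 4)
7: 13  (via 1)
3: 14  (via 1)
5: 16  (via 7)
0: 19  (via 5)
Shortest route: 1–7–5–0 = 19 kPa.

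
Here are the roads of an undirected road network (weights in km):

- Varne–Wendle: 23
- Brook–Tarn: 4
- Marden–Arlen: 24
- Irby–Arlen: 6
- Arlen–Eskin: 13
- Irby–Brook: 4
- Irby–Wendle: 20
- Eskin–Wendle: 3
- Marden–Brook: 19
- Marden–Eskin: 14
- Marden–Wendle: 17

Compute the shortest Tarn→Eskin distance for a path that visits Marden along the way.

Shortest Tarn→Marden: Tarn–Brook–Marden = 23
Shortest Marden→Eskin: Marden–Eskin = 14
Total via Marden: 23 + 14 = 37 km.

37 km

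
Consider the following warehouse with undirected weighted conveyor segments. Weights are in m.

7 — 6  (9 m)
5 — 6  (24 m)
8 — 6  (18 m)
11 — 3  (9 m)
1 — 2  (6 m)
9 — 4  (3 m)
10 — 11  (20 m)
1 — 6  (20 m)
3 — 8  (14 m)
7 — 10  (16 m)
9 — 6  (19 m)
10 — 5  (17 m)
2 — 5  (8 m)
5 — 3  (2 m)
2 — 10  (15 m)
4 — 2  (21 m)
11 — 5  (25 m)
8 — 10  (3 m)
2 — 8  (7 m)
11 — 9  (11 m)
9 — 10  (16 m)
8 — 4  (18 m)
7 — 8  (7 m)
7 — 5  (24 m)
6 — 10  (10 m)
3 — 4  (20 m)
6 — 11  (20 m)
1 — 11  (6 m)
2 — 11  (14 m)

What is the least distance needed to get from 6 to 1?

Shortest distances from 6:
6: 0
7: 9  (via 6)
10: 10  (via 6)
8: 13  (via 10)
9: 19  (via 6)
1: 20  (via 6)
Shortest route: 6 → 1 = 20 m.

20 m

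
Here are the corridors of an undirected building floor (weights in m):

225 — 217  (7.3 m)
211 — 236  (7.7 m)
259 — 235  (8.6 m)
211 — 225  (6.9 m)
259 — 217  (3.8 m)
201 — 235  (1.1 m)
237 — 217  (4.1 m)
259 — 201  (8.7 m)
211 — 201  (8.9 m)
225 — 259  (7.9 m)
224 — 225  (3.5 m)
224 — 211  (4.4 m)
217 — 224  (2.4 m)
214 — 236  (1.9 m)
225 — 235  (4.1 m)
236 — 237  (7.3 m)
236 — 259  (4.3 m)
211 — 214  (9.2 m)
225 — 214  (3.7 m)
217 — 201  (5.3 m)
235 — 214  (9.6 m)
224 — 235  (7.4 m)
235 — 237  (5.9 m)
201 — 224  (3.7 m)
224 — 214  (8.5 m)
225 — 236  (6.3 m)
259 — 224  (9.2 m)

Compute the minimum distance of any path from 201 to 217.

Shortest distances from 201:
201: 0
235: 1.1  (via 201)
224: 3.7  (via 201)
225: 5.2  (via 235)
217: 5.3  (via 201)
Shortest route: 201 → 217 = 5.3 m.

5.3 m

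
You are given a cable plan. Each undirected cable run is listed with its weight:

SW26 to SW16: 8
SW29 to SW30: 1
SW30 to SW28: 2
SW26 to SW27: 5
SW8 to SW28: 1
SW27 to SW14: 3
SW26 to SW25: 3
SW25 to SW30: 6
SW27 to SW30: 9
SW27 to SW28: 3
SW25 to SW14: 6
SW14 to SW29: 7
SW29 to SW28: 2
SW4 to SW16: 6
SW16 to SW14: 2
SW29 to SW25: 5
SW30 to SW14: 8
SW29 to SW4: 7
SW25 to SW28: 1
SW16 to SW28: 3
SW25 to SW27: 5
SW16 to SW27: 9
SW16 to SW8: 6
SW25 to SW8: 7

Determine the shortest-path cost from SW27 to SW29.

5

Shortest distances from SW27:
SW27: 0
SW28: 3  (via SW27)
SW14: 3  (via SW27)
SW25: 4  (via SW28)
SW8: 4  (via SW28)
SW30: 5  (via SW28)
SW29: 5  (via SW28)
Shortest route: SW27 → SW28 → SW29 = 5.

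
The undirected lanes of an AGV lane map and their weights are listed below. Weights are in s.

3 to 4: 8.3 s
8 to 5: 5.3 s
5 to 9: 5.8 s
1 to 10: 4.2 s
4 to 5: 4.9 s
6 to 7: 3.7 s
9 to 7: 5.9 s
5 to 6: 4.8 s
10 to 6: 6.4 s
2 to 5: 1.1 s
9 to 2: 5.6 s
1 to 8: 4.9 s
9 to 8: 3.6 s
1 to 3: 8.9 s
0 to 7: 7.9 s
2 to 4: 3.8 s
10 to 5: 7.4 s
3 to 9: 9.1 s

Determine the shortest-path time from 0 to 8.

17.4 s

Compare a few routes:
0 - 7 - 6 - 5 - 8: 7.9+3.7+4.8+5.3 = 21.7
0 - 7 - 9 - 8: 7.9+5.9+3.6 = 17.4
Cheapest is 0 - 7 - 9 - 8 at 17.4 s.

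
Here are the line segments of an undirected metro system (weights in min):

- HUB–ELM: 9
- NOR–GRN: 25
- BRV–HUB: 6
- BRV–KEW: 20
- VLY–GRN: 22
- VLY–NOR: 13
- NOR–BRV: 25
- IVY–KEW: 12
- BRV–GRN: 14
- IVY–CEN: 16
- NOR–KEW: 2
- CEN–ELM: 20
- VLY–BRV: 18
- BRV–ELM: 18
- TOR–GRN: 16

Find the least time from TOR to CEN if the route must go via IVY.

71 min

Shortest TOR→IVY: TOR–GRN–NOR–KEW–IVY = 55
Shortest IVY→CEN: IVY–CEN = 16
Total via IVY: 55 + 16 = 71 min.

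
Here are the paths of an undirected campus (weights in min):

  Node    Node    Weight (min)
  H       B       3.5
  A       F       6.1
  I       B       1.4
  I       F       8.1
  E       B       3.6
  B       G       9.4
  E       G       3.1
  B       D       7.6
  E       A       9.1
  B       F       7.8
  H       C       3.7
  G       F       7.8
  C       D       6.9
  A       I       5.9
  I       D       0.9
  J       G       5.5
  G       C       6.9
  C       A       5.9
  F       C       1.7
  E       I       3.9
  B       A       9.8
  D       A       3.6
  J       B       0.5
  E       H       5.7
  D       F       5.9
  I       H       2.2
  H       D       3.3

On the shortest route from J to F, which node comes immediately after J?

Candidate routes:
J → B → I → H → C → F: 0.5+1.4+2.2+3.7+1.7 = 9.5
J → B → I → D → F: 0.5+1.4+0.9+5.9 = 8.7
J → B → H → C → F: 0.5+3.5+3.7+1.7 = 9.4
J → B → F: 0.5+7.8 = 8.3
Cheapest is J → B → F at 8.3 min.
So from J the first move is to B.

B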